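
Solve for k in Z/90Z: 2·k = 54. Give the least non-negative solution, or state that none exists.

27

gcd(2, 90) = 2, and 2 | 54, so solutions exist.
Divide through by 2: 1·k ≡ 27 (mod 45).
1⁻¹ ≡ 1 (mod 45).
k ≡ 1·27 ≡ 27 (mod 45).
The smallest non-negative solution is k = 27.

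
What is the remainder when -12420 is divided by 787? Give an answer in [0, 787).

-12420 = -16*787 + 172, so -12420 ≡ 172 (mod 787).

172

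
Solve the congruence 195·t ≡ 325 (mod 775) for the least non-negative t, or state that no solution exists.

gcd(195, 775) = 5, and 5 | 325, so solutions exist.
Divide through by 5: 39·t ≡ 65 mod 155.
39⁻¹ ≡ 4 (mod 155).
t ≡ 4·65 ≡ 105 (mod 155).
The smallest non-negative solution is t = 105.

105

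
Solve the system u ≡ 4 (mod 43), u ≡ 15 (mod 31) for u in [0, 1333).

43⁻¹ mod 31: 43×13 ≡ 1 (mod 31), so 43⁻¹ ≡ 13.
u = 4 + 43×((15 − 4)×13 mod 31) = 4 + 43×19 = 821.

821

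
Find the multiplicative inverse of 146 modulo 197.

Apply the Euclidean algorithm and back-substitute:
197 = 1×146 + 51
146 = 2×51 + 44
51 = 1×44 + 7
44 = 6×7 + 2
7 = 3×2 + 1
2 = 2×1 + 0
gcd(146, 197) = 1, so the inverse exists.
Bézout: 1 = 63×197 − 85×146.
So 146⁻¹ ≡ −85 ≡ 112 (mod 197).

112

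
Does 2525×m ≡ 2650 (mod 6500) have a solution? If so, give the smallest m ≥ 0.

gcd(2525, 6500) = 25, and 25 | 2650, so solutions exist.
Divide through by 25: 101×m mod 260 = 106.
101⁻¹ ≡ 121 (mod 260).
m ≡ 121×106 ≡ 86 (mod 260).
The smallest non-negative solution is m = 86.

86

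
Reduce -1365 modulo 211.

112

-1365 = -7×211 + 112, so -1365 ≡ 112 (mod 211).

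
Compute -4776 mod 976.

104

-4776 = -5*976 + 104, so -4776 ≡ 104 (mod 976).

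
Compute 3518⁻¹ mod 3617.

Run the extended Euclidean algorithm:
3617 = 1*3518 + 99
3518 = 35*99 + 53
99 = 1*53 + 46
53 = 1*46 + 7
46 = 6*7 + 4
7 = 1*4 + 3
4 = 1*3 + 1
3 = 3*1 + 0
gcd(3518, 3617) = 1, so the inverse exists.
Back-substitute for 1:
1 = 1*4 − 1*3
  = −1*7 + 2*4
  = 2*46 − 13*7
  = −13*53 + 15*46
  = 15*99 − 28*53
  = −28*3518 + 995*99
  = 995*3617 − 1023*3518
So 3518⁻¹ ≡ −1023 ≡ 2594 (mod 3617).

2594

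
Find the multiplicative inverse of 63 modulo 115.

115 = 1*63 + 52
63 = 1*52 + 11
52 = 4*11 + 8
11 = 1*8 + 3
8 = 2*3 + 2
3 = 1*2 + 1
2 = 2*1 + 0
gcd(63, 115) = 1, so the inverse exists.
Bézout: 1 = −23*115 + 42*63.
So 63⁻¹ ≡ 42 (mod 115).

42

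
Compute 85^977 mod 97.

977 in binary is 1111010001, i.e. 977 = 512 + 256 + 128 + 64 + 16 + 1.
85^1 ≡ 85 (mod 97)
85^2 ≡ 85^2 = 7225 ≡ 47 (mod 97)
85^4 ≡ 47^2 = 2209 ≡ 75 (mod 97)
85^8 ≡ 75^2 = 5625 ≡ 96 (mod 97)
85^16 ≡ 96^2 = 9216 ≡ 1 (mod 97)
85^32 ≡ 1^2 = 1 (mod 97)
85^64 ≡ 1^2 = 1 (mod 97)
85^128 ≡ 1^2 = 1 (mod 97)
85^256 ≡ 1^2 = 1 (mod 97)
85^512 ≡ 1^2 = 1 (mod 97)
85^977 = 85^512 × 85^256 × 85^128 × 85^64 × 85^16 × 85^1 ≡ 1 × 1 × 1 × 1 × 1 × 85 (mod 97).
Accumulate the product:
1 × 1 = 1
1 × 1 = 1
1 × 1 = 1
1 × 1 = 1
1 × 85 = 85

85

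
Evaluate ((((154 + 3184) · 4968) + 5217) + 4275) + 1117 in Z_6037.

4117

154 + 3184 = 3338
3338 · 4968 = 16583184 ≡ 5582 (mod 6037)
5582 + 5217 = 10799 ≡ 4762 (mod 6037)
4762 + 4275 = 9037 ≡ 3000 (mod 6037)
3000 + 1117 = 4117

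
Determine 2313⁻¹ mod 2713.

2557

2713 = 1*2313 + 400
2313 = 5*400 + 313
400 = 1*313 + 87
313 = 3*87 + 52
87 = 1*52 + 35
52 = 1*35 + 17
35 = 2*17 + 1
17 = 17*1 + 0
gcd(2313, 2713) = 1, so the inverse exists.
Back-substitute for 1:
1 = 1*35 − 2*17
  = −2*52 + 3*35
  = 3*87 − 5*52
  = −5*313 + 18*87
  = 18*400 − 23*313
  = −23*2313 + 133*400
  = 133*2713 − 156*2313
So 2313⁻¹ ≡ −156 ≡ 2557 (mod 2713).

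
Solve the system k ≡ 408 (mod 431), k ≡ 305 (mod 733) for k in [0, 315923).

41353

431⁻¹ mod 733: 431×483 ≡ 1 (mod 733), so 431⁻¹ ≡ 483.
k = 408 + 431×((305 − 408)×483 mod 733) = 408 + 431×95 = 41353.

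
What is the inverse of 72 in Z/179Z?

92

By the extended Euclidean algorithm:
179 = 2*72 + 35
72 = 2*35 + 2
35 = 17*2 + 1
2 = 2*1 + 0
gcd(72, 179) = 1, so the inverse exists.
Back-substitute for 1:
1 = 1*35 − 17*2
  = −17*72 + 35*35
  = 35*179 − 87*72
So 72⁻¹ ≡ −87 ≡ 92 (mod 179).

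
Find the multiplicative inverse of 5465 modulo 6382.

Apply the Euclidean algorithm and back-substitute:
6382 = 1·5465 + 917
5465 = 5·917 + 880
917 = 1·880 + 37
880 = 23·37 + 29
37 = 1·29 + 8
29 = 3·8 + 5
8 = 1·5 + 3
5 = 1·3 + 2
3 = 1·2 + 1
2 = 2·1 + 0
gcd(5465, 6382) = 1, so the inverse exists.
Bézout: 1 = 2068·6382 − 2415·5465.
So 5465⁻¹ ≡ −2415 ≡ 3967 (mod 6382).

3967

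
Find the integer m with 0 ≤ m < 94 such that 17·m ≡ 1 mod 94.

83

Run the extended Euclidean algorithm:
94 = 5*17 + 9
17 = 1*9 + 8
9 = 1*8 + 1
8 = 8*1 + 0
gcd(17, 94) = 1, so the inverse exists.
Back-substitute for 1:
1 = 1*9 − 1*8
  = −1*17 + 2*9
  = 2*94 − 11*17
So 17⁻¹ ≡ −11 ≡ 83 (mod 94).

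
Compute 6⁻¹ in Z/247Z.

206

247 = 41*6 + 1
6 = 6*1 + 0
gcd(6, 247) = 1, so the inverse exists.
Bézout: 1 = 1*247 − 41*6.
So 6⁻¹ ≡ −41 ≡ 206 (mod 247).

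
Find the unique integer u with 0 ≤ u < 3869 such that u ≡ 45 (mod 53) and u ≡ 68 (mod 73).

2112

53⁻¹ mod 73: 53×62 ≡ 1 (mod 73), so 53⁻¹ ≡ 62.
u = 45 + 53×((68 − 45)×62 mod 73) = 45 + 53×39 = 2112.
Check: 2112 mod 53 = 45, 2112 mod 73 = 68. ✓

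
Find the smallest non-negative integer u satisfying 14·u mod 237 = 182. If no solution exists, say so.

13

gcd(14, 237) = 1, so a unique solution mod 237 exists.
14⁻¹ ≡ 17 (mod 237).
u ≡ 17·182 ≡ 13 (mod 237).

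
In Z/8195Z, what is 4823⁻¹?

5597

Apply the Euclidean algorithm and back-substitute:
8195 = 1×4823 + 3372
4823 = 1×3372 + 1451
3372 = 2×1451 + 470
1451 = 3×470 + 41
470 = 11×41 + 19
41 = 2×19 + 3
19 = 6×3 + 1
3 = 3×1 + 0
gcd(4823, 8195) = 1, so the inverse exists.
Back-substitute for 1:
1 = 1×19 − 6×3
  = −6×41 + 13×19
  = 13×470 − 149×41
  = −149×1451 + 460×470
  = 460×3372 − 1069×1451
  = −1069×4823 + 1529×3372
  = 1529×8195 − 2598×4823
So 4823⁻¹ ≡ −2598 ≡ 5597 (mod 8195).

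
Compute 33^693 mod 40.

Using repeated squaring:
693 in binary is 1010110101, i.e. 693 = 512 + 128 + 32 + 16 + 4 + 1.
33^1 ≡ 33 (mod 40)
33^2 ≡ 33^2 = 1089 ≡ 9 (mod 40)
33^4 ≡ 9^2 = 81 ≡ 1 (mod 40)
33^8 ≡ 1^2 = 1 (mod 40)
33^16 ≡ 1^2 = 1 (mod 40)
33^32 ≡ 1^2 = 1 (mod 40)
33^64 ≡ 1^2 = 1 (mod 40)
33^128 ≡ 1^2 = 1 (mod 40)
33^256 ≡ 1^2 = 1 (mod 40)
33^512 ≡ 1^2 = 1 (mod 40)
33^693 = 33^512 × 33^128 × 33^32 × 33^16 × 33^4 × 33^1 ≡ 1 × 1 × 1 × 1 × 1 × 33 (mod 40).
Accumulate the product:
1 × 1 = 1
1 × 1 = 1
1 × 1 = 1
1 × 1 = 1
1 × 33 = 33

33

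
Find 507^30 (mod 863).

220

Using repeated squaring:
507^1 ≡ 507 (mod 863)
507^2 ≡ 507^2 = 257049 ≡ 738 (mod 863)
507^4 ≡ 738^2 = 544644 ≡ 91 (mod 863)
507^8 ≡ 91^2 = 8281 ≡ 514 (mod 863)
507^16 ≡ 514^2 = 264196 ≡ 118 (mod 863)
507^30 = 507^16 × 507^8 × 507^4 × 507^2 ≡ 118 × 514 × 91 × 738 (mod 863).
Accumulate the product:
118 × 514 = 60652 ≡ 242
242 × 91 = 22022 ≡ 447
447 × 738 = 329886 ≡ 220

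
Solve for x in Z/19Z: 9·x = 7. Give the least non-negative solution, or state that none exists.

5

gcd(9, 19) = 1, so a unique solution mod 19 exists.
9⁻¹ ≡ 17 (mod 19).
x ≡ 17·7 ≡ 5 (mod 19).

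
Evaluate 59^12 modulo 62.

39

Using repeated squaring:
12 in binary is 1100, i.e. 12 = 8 + 4.
59^1 ≡ 59 (mod 62)
59^2 ≡ 59^2 = 3481 ≡ 9 (mod 62)
59^4 ≡ 9^2 = 81 ≡ 19 (mod 62)
59^8 ≡ 19^2 = 361 ≡ 51 (mod 62)
59^12 = 59^8 × 59^4 ≡ 51 × 19 (mod 62).
51 × 19 = 969 ≡ 39 (mod 62).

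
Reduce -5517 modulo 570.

183

-5517 = -10·570 + 183, so -5517 ≡ 183 (mod 570).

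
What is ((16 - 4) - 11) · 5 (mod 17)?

16 - 4 = 12
12 - 11 = 1
1 · 5 = 5

5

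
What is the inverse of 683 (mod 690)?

197

Apply the Euclidean algorithm and back-substitute:
690 = 1*683 + 7
683 = 97*7 + 4
7 = 1*4 + 3
4 = 1*3 + 1
3 = 3*1 + 0
gcd(683, 690) = 1, so the inverse exists.
Back-substitute for 1:
1 = 1*4 − 1*3
  = −1*7 + 2*4
  = 2*683 − 195*7
  = −195*690 + 197*683
So 683⁻¹ ≡ 197 (mod 690).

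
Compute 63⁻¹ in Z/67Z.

67 = 1×63 + 4
63 = 15×4 + 3
4 = 1×3 + 1
3 = 3×1 + 0
gcd(63, 67) = 1, so the inverse exists.
Back-substitute for 1:
1 = 1×4 − 1×3
  = −1×63 + 16×4
  = 16×67 − 17×63
So 63⁻¹ ≡ −17 ≡ 50 (mod 67).

50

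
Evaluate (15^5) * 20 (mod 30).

(15)^5 ≡ 15 (mod 30)
15 * 20 = 300 ≡ 0 (mod 30)

0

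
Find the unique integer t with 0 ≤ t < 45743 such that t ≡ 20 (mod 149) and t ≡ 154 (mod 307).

149⁻¹ mod 307: 149×68 ≡ 1 (mod 307), so 149⁻¹ ≡ 68.
t = 20 + 149×((154 − 20)×68 mod 307) = 20 + 149×209 = 31161.

31161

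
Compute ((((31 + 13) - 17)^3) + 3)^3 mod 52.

12

31 + 13 = 44
44 - 17 = 27
(27)^3 ≡ 27 (mod 52)
27 + 3 = 30
(30)^3 ≡ 12 (mod 52)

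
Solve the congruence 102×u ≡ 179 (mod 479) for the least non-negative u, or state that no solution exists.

gcd(102, 479) = 1, so a unique solution mod 479 exists.
102⁻¹ ≡ 371 (mod 479).
u ≡ 371×179 ≡ 307 (mod 479).

307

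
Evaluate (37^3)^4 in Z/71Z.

(37)^3 ≡ 30 (mod 71)
(30)^4 ≡ 32 (mod 71)

32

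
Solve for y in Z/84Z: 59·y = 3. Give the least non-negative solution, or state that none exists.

gcd(59, 84) = 1, so a unique solution mod 84 exists.
59⁻¹ ≡ 47 (mod 84).
y ≡ 47·3 ≡ 57 (mod 84).

57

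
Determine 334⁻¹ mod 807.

418

Apply the Euclidean algorithm and back-substitute:
807 = 2*334 + 139
334 = 2*139 + 56
139 = 2*56 + 27
56 = 2*27 + 2
27 = 13*2 + 1
2 = 2*1 + 0
gcd(334, 807) = 1, so the inverse exists.
Bézout: 1 = 161*807 − 389*334.
So 334⁻¹ ≡ −389 ≡ 418 (mod 807).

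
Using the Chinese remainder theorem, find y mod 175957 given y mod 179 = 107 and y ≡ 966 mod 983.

179⁻¹ mod 983: 179*659 ≡ 1 (mod 983), so 179⁻¹ ≡ 659.
y = 107 + 179*((966 − 107)*659 mod 983) = 107 + 179*856 = 153331.

153331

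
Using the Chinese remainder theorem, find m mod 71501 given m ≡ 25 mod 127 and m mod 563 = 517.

127⁻¹ mod 563: 127*133 ≡ 1 (mod 563), so 127⁻¹ ≡ 133.
m = 25 + 127*((517 − 25)*133 mod 563) = 25 + 127*128 = 16281.

16281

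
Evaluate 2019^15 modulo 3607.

3142

Using repeated squaring:
15 in binary is 1111, i.e. 15 = 8 + 4 + 2 + 1.
2019^1 ≡ 2019 (mod 3607)
2019^2 ≡ 2019^2 = 4076361 ≡ 451 (mod 3607)
2019^4 ≡ 451^2 = 203401 ≡ 1409 (mod 3607)
2019^8 ≡ 1409^2 = 1985281 ≡ 1431 (mod 3607)
2019^15 = 2019^8 · 2019^4 · 2019^2 · 2019^1 ≡ 1431 · 1409 · 451 · 2019 (mod 3607).
Accumulate the product:
1431 · 1409 = 2016279 ≡ 3573
3573 · 451 = 1611423 ≡ 2701
2701 · 2019 = 5453319 ≡ 3142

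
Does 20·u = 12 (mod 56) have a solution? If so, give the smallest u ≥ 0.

gcd(20, 56) = 4, and 4 | 12, so solutions exist.
Divide through by 4: 5·u = 3 (mod 14).
5⁻¹ ≡ 3 (mod 14).
u ≡ 3·3 ≡ 9 (mod 14).
The smallest non-negative solution is u = 9.

9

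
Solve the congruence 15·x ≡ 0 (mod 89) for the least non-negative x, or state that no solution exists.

gcd(15, 89) = 1, so a unique solution mod 89 exists.
15⁻¹ ≡ 6 (mod 89).
x ≡ 6·0 ≡ 0 (mod 89).

0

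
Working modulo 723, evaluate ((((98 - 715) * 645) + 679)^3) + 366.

472

98 - 715 = -617 ≡ 106 (mod 723)
106 * 645 = 68370 ≡ 408 (mod 723)
408 + 679 = 1087 ≡ 364 (mod 723)
(364)^3 ≡ 106 (mod 723)
106 + 366 = 472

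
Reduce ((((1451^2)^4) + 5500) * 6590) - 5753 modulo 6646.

(1451)^2 ≡ 5265 (mod 6646)
(5265)^4 ≡ 4913 (mod 6646)
4913 + 5500 = 10413 ≡ 3767 (mod 6646)
3767 * 6590 = 24824530 ≡ 1720 (mod 6646)
1720 - 5753 = -4033 ≡ 2613 (mod 6646)

2613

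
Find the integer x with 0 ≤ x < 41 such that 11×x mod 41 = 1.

15

Run the extended Euclidean algorithm:
41 = 3×11 + 8
11 = 1×8 + 3
8 = 2×3 + 2
3 = 1×2 + 1
2 = 2×1 + 0
gcd(11, 41) = 1, so the inverse exists.
Bézout: 1 = −4×41 + 15×11.
So 11⁻¹ ≡ 15 (mod 41).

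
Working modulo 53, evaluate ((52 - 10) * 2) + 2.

52 - 10 = 42
42 * 2 = 84 ≡ 31 (mod 53)
31 + 2 = 33

33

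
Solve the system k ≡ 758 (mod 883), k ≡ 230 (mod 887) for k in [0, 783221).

883⁻¹ mod 887: 883×665 ≡ 1 (mod 887), so 883⁻¹ ≡ 665.
k = 758 + 883×((230 − 758)×665 mod 887) = 758 + 883×132 = 117314.
Check: 117314 mod 883 = 758, 117314 mod 887 = 230. ✓

117314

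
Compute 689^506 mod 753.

211

By square-and-multiply:
689^1 ≡ 689 (mod 753)
689^2 ≡ 689^2 = 474721 ≡ 331 (mod 753)
689^4 ≡ 331^2 = 109561 ≡ 376 (mod 753)
689^8 ≡ 376^2 = 141376 ≡ 565 (mod 753)
689^16 ≡ 565^2 = 319225 ≡ 706 (mod 753)
689^32 ≡ 706^2 = 498436 ≡ 703 (mod 753)
689^64 ≡ 703^2 = 494209 ≡ 241 (mod 753)
689^128 ≡ 241^2 = 58081 ≡ 100 (mod 753)
689^256 ≡ 100^2 = 10000 ≡ 211 (mod 753)
689^506 = 689^256 × 689^128 × 689^64 × 689^32 × 689^16 × 689^8 × 689^2 ≡ 211 × 100 × 241 × 703 × 706 × 565 × 331 (mod 753).
Accumulate the product:
211 × 100 = 21100 ≡ 16
16 × 241 = 3856 ≡ 91
91 × 703 = 63973 ≡ 721
721 × 706 = 509026 ≡ 751
751 × 565 = 424315 ≡ 376
376 × 331 = 124456 ≡ 211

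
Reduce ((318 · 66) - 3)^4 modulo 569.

63

318 · 66 = 20988 ≡ 504 (mod 569)
504 - 3 = 501
(501)^4 ≡ 63 (mod 569)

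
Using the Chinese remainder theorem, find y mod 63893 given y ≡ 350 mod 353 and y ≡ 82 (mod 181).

25060

353⁻¹ mod 181: 353*20 ≡ 1 (mod 181), so 353⁻¹ ≡ 20.
y = 350 + 353*((82 − 350)*20 mod 181) = 350 + 353*70 = 25060.
Check: 25060 mod 353 = 350, 25060 mod 181 = 82. ✓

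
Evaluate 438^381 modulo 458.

438^1 ≡ 438 (mod 458)
438^2 ≡ 438^2 = 191844 ≡ 400 (mod 458)
438^4 ≡ 400^2 = 160000 ≡ 158 (mod 458)
438^8 ≡ 158^2 = 24964 ≡ 232 (mod 458)
438^16 ≡ 232^2 = 53824 ≡ 238 (mod 458)
438^32 ≡ 238^2 = 56644 ≡ 310 (mod 458)
438^64 ≡ 310^2 = 96100 ≡ 378 (mod 458)
438^128 ≡ 378^2 = 142884 ≡ 446 (mod 458)
438^256 ≡ 446^2 = 198916 ≡ 144 (mod 458)
438^381 = 438^256 · 438^64 · 438^32 · 438^16 · 438^8 · 438^4 · 438^1 ≡ 144 · 378 · 310 · 238 · 232 · 158 · 438 (mod 458).
Accumulate the product:
144 · 378 = 54432 ≡ 388
388 · 310 = 120280 ≡ 284
284 · 238 = 67592 ≡ 266
266 · 232 = 61712 ≡ 340
340 · 158 = 53720 ≡ 134
134 · 438 = 58692 ≡ 68

68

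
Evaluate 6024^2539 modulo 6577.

By square-and-multiply:
6024^1 ≡ 6024 (mod 6577)
6024^2 ≡ 6024^2 = 36288576 ≡ 3267 (mod 6577)
6024^4 ≡ 3267^2 = 10673289 ≡ 5395 (mod 6577)
6024^8 ≡ 5395^2 = 29106025 ≡ 2800 (mod 6577)
6024^16 ≡ 2800^2 = 7840000 ≡ 216 (mod 6577)
6024^32 ≡ 216^2 = 46656 ≡ 617 (mod 6577)
6024^64 ≡ 617^2 = 380689 ≡ 5800 (mod 6577)
6024^128 ≡ 5800^2 = 33640000 ≡ 5222 (mod 6577)
6024^256 ≡ 5222^2 = 27269284 ≡ 1042 (mod 6577)
6024^512 ≡ 1042^2 = 1085764 ≡ 559 (mod 6577)
6024^1024 ≡ 559^2 = 312481 ≡ 3362 (mod 6577)
6024^2048 ≡ 3362^2 = 11303044 ≡ 3758 (mod 6577)
6024^2539 = 6024^2048 · 6024^256 · 6024^128 · 6024^64 · 6024^32 · 6024^8 · 6024^2 · 6024^1 ≡ 3758 · 1042 · 5222 · 5800 · 617 · 2800 · 3267 · 6024 (mod 6577).
Accumulate the product:
3758 · 1042 = 3915836 ≡ 2521
2521 · 5222 = 13164662 ≡ 4085
4085 · 5800 = 23693000 ≡ 2646
2646 · 617 = 1632582 ≡ 1486
1486 · 2800 = 4160800 ≡ 4136
4136 · 3267 = 13512312 ≡ 3154
3154 · 6024 = 18999696 ≡ 5320

5320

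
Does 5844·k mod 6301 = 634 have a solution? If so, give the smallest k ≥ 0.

688

gcd(5844, 6301) = 1, so a unique solution mod 6301 exists.
5844⁻¹ ≡ 2923 (mod 6301).
k ≡ 2923·634 ≡ 688 (mod 6301).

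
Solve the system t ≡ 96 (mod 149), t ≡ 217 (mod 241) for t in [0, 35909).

149⁻¹ mod 241: 149·55 ≡ 1 (mod 241), so 149⁻¹ ≡ 55.
t = 96 + 149·((217 − 96)·55 mod 241) = 96 + 149·148 = 22148.

22148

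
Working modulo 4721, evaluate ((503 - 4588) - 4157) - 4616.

1305

503 - 4588 = -4085 ≡ 636 (mod 4721)
636 - 4157 = -3521 ≡ 1200 (mod 4721)
1200 - 4616 = -3416 ≡ 1305 (mod 4721)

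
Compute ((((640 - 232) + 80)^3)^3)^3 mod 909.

640 - 232 = 408
408 + 80 = 488
(488)^3 ≡ 440 (mod 909)
(440)^3 ≡ 701 (mod 909)
(701)^3 ≡ 188 (mod 909)

188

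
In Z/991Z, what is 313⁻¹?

991 = 3×313 + 52
313 = 6×52 + 1
52 = 52×1 + 0
gcd(313, 991) = 1, so the inverse exists.
Back-substitute for 1:
1 = 1×313 − 6×52
  = −6×991 + 19×313
So 313⁻¹ ≡ 19 (mod 991).

19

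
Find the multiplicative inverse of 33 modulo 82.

5

82 = 2×33 + 16
33 = 2×16 + 1
16 = 16×1 + 0
gcd(33, 82) = 1, so the inverse exists.
Bézout: 1 = −2×82 + 5×33.
So 33⁻¹ ≡ 5 (mod 82).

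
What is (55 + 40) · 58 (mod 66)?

55 + 40 = 95 ≡ 29 (mod 66)
29 · 58 = 1682 ≡ 32 (mod 66)

32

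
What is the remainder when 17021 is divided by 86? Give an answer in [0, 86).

17021 = 197·86 + 79, so 17021 ≡ 79 (mod 86).

79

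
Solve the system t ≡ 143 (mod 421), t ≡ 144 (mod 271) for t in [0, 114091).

421⁻¹ mod 271: 421·215 ≡ 1 (mod 271), so 421⁻¹ ≡ 215.
t = 143 + 421·((144 − 143)·215 mod 271) = 143 + 421·215 = 90658.
Check: 90658 mod 421 = 143, 90658 mod 271 = 144. ✓

90658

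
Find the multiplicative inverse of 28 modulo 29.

28

29 = 1·28 + 1
28 = 28·1 + 0
gcd(28, 29) = 1, so the inverse exists.
Bézout: 1 = 1·29 − 1·28.
So 28⁻¹ ≡ −1 ≡ 28 (mod 29).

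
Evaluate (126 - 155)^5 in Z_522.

319

126 - 155 = -29 ≡ 493 (mod 522)
(493)^5 ≡ 319 (mod 522)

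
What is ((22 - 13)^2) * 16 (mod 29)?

22 - 13 = 9
(9)^2 ≡ 23 (mod 29)
23 * 16 = 368 ≡ 20 (mod 29)

20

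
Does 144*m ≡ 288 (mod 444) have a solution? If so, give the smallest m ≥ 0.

gcd(144, 444) = 12, and 12 | 288, so solutions exist.
Divide through by 12: 12*m ≡ 24 mod 37.
12⁻¹ ≡ 34 (mod 37).
m ≡ 34*24 ≡ 2 (mod 37).
The smallest non-negative solution is m = 2.

2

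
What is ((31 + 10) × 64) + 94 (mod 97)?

2

31 + 10 = 41
41 × 64 = 2624 ≡ 5 (mod 97)
5 + 94 = 99 ≡ 2 (mod 97)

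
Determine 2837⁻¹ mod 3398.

3398 = 1*2837 + 561
2837 = 5*561 + 32
561 = 17*32 + 17
32 = 1*17 + 15
17 = 1*15 + 2
15 = 7*2 + 1
2 = 2*1 + 0
gcd(2837, 3398) = 1, so the inverse exists.
Bézout: 1 = −1330*3398 + 1593*2837.
So 2837⁻¹ ≡ 1593 (mod 3398).

1593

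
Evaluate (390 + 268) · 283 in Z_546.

28

390 + 268 = 658 ≡ 112 (mod 546)
112 · 283 = 31696 ≡ 28 (mod 546)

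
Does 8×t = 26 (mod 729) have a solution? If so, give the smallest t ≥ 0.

550

gcd(8, 729) = 1, so a unique solution mod 729 exists.
8⁻¹ ≡ 638 (mod 729).
t ≡ 638×26 ≡ 550 (mod 729).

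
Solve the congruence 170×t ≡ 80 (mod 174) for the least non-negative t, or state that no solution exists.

gcd(170, 174) = 2, and 2 | 80, so solutions exist.
Divide through by 2: 85×t ≡ 40 mod 87.
85⁻¹ ≡ 43 (mod 87).
t ≡ 43×40 ≡ 67 (mod 87).
The smallest non-negative solution is t = 67.

67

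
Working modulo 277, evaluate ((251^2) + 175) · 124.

264

(251)^2 ≡ 122 (mod 277)
122 + 175 = 297 ≡ 20 (mod 277)
20 · 124 = 2480 ≡ 264 (mod 277)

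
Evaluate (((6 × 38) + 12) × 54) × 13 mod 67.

42

6 × 38 = 228 ≡ 27 (mod 67)
27 + 12 = 39
39 × 54 = 2106 ≡ 29 (mod 67)
29 × 13 = 377 ≡ 42 (mod 67)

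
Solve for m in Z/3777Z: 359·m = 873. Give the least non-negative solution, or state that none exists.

gcd(359, 3777) = 1, so a unique solution mod 3777 exists.
359⁻¹ ≡ 3272 (mod 3777).
m ≡ 3272·873 ≡ 1044 (mod 3777).

1044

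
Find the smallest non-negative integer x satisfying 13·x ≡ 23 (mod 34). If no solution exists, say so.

7

gcd(13, 34) = 1, so a unique solution mod 34 exists.
13⁻¹ ≡ 21 (mod 34).
x ≡ 21·23 ≡ 7 (mod 34).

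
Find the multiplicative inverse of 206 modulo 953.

Run the extended Euclidean algorithm:
953 = 4·206 + 129
206 = 1·129 + 77
129 = 1·77 + 52
77 = 1·52 + 25
52 = 2·25 + 2
25 = 12·2 + 1
2 = 2·1 + 0
gcd(206, 953) = 1, so the inverse exists.
Back-substitute for 1:
1 = 1·25 − 12·2
  = −12·52 + 25·25
  = 25·77 − 37·52
  = −37·129 + 62·77
  = 62·206 − 99·129
  = −99·953 + 458·206
So 206⁻¹ ≡ 458 (mod 953).

458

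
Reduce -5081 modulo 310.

-5081 = -17*310 + 189, so -5081 ≡ 189 (mod 310).

189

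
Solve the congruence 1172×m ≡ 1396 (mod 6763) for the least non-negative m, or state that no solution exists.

gcd(1172, 6763) = 1, so a unique solution mod 6763 exists.
1172⁻¹ ≡ 352 (mod 6763).
m ≡ 352×1396 ≡ 4456 (mod 6763).

4456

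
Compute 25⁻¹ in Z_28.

9

Apply the Euclidean algorithm and back-substitute:
28 = 1·25 + 3
25 = 8·3 + 1
3 = 3·1 + 0
gcd(25, 28) = 1, so the inverse exists.
Back-substitute for 1:
1 = 1·25 − 8·3
  = −8·28 + 9·25
So 25⁻¹ ≡ 9 (mod 28).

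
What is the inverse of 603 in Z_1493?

1493 = 2*603 + 287
603 = 2*287 + 29
287 = 9*29 + 26
29 = 1*26 + 3
26 = 8*3 + 2
3 = 1*2 + 1
2 = 2*1 + 0
gcd(603, 1493) = 1, so the inverse exists.
Bézout: 1 = −208*1493 + 515*603.
So 603⁻¹ ≡ 515 (mod 1493).

515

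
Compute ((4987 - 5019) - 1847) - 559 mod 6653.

4987 - 5019 = -32 ≡ 6621 (mod 6653)
6621 - 1847 = 4774
4774 - 559 = 4215

4215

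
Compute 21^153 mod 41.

Compute successive squares:
153 in binary is 10011001, i.e. 153 = 128 + 16 + 8 + 1.
21^1 ≡ 21 (mod 41)
21^2 ≡ 21^2 = 441 ≡ 31 (mod 41)
21^4 ≡ 31^2 = 961 ≡ 18 (mod 41)
21^8 ≡ 18^2 = 324 ≡ 37 (mod 41)
21^16 ≡ 37^2 = 1369 ≡ 16 (mod 41)
21^32 ≡ 16^2 = 256 ≡ 10 (mod 41)
21^64 ≡ 10^2 = 100 ≡ 18 (mod 41)
21^128 ≡ 18^2 = 324 ≡ 37 (mod 41)
21^153 = 21^128 * 21^16 * 21^8 * 21^1 ≡ 37 * 16 * 37 * 21 (mod 41).
Accumulate the product:
37 * 16 = 592 ≡ 18
18 * 37 = 666 ≡ 10
10 * 21 = 210 ≡ 5

5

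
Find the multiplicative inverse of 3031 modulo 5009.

By the extended Euclidean algorithm:
5009 = 1×3031 + 1978
3031 = 1×1978 + 1053
1978 = 1×1053 + 925
1053 = 1×925 + 128
925 = 7×128 + 29
128 = 4×29 + 12
29 = 2×12 + 5
12 = 2×5 + 2
5 = 2×2 + 1
2 = 2×1 + 0
gcd(3031, 5009) = 1, so the inverse exists.
Back-substitute for 1:
1 = 1×5 − 2×2
  = −2×12 + 5×5
  = 5×29 − 12×12
  = −12×128 + 53×29
  = 53×925 − 383×128
  = −383×1053 + 436×925
  = 436×1978 − 819×1053
  = −819×3031 + 1255×1978
  = 1255×5009 − 2074×3031
So 3031⁻¹ ≡ −2074 ≡ 2935 (mod 5009).

2935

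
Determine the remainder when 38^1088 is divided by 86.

1088 in binary is 10001000000, i.e. 1088 = 1024 + 64.
38^1 ≡ 38 (mod 86)
38^2 ≡ 38^2 = 1444 ≡ 68 (mod 86)
38^4 ≡ 68^2 = 4624 ≡ 66 (mod 86)
38^8 ≡ 66^2 = 4356 ≡ 56 (mod 86)
38^16 ≡ 56^2 = 3136 ≡ 40 (mod 86)
38^32 ≡ 40^2 = 1600 ≡ 52 (mod 86)
38^64 ≡ 52^2 = 2704 ≡ 38 (mod 86)
38^128 ≡ 38^2 = 1444 ≡ 68 (mod 86)
38^256 ≡ 68^2 = 4624 ≡ 66 (mod 86)
38^512 ≡ 66^2 = 4356 ≡ 56 (mod 86)
38^1024 ≡ 56^2 = 3136 ≡ 40 (mod 86)
38^1088 = 38^1024 · 38^64 ≡ 40 · 38 (mod 86).
40 · 38 = 1520 ≡ 58 (mod 86).

58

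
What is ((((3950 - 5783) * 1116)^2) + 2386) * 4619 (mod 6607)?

3726

3950 - 5783 = -1833 ≡ 4774 (mod 6607)
4774 * 1116 = 5327784 ≡ 2542 (mod 6607)
(2542)^2 ≡ 118 (mod 6607)
118 + 2386 = 2504
2504 * 4619 = 11565976 ≡ 3726 (mod 6607)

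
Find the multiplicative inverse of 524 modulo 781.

547

781 = 1·524 + 257
524 = 2·257 + 10
257 = 25·10 + 7
10 = 1·7 + 3
7 = 2·3 + 1
3 = 3·1 + 0
gcd(524, 781) = 1, so the inverse exists.
Back-substitute for 1:
1 = 1·7 − 2·3
  = −2·10 + 3·7
  = 3·257 − 77·10
  = −77·524 + 157·257
  = 157·781 − 234·524
So 524⁻¹ ≡ −234 ≡ 547 (mod 781).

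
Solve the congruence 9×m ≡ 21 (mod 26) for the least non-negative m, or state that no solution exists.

gcd(9, 26) = 1, so a unique solution mod 26 exists.
9⁻¹ ≡ 3 (mod 26).
m ≡ 3×21 ≡ 11 (mod 26).

11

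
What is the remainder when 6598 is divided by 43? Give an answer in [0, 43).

19

6598 = 153·43 + 19, so 6598 ≡ 19 (mod 43).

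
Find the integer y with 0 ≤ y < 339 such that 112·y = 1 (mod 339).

112

339 = 3×112 + 3
112 = 37×3 + 1
3 = 3×1 + 0
gcd(112, 339) = 1, so the inverse exists.
Back-substitute for 1:
1 = 1×112 − 37×3
  = −37×339 + 112×112
So 112⁻¹ ≡ 112 (mod 339).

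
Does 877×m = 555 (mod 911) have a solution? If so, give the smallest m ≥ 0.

332

gcd(877, 911) = 1, so a unique solution mod 911 exists.
877⁻¹ ≡ 777 (mod 911).
m ≡ 777×555 ≡ 332 (mod 911).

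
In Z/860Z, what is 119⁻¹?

159

By the extended Euclidean algorithm:
860 = 7×119 + 27
119 = 4×27 + 11
27 = 2×11 + 5
11 = 2×5 + 1
5 = 5×1 + 0
gcd(119, 860) = 1, so the inverse exists.
Bézout: 1 = −22×860 + 159×119.
So 119⁻¹ ≡ 159 (mod 860).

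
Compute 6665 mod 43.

0

6665 = 155×43 + 0, so 6665 ≡ 0 (mod 43).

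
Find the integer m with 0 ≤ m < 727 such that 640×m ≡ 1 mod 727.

610

727 = 1*640 + 87
640 = 7*87 + 31
87 = 2*31 + 25
31 = 1*25 + 6
25 = 4*6 + 1
6 = 6*1 + 0
gcd(640, 727) = 1, so the inverse exists.
Bézout: 1 = 103*727 − 117*640.
So 640⁻¹ ≡ −117 ≡ 610 (mod 727).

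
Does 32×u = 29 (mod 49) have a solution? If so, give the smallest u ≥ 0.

gcd(32, 49) = 1, so a unique solution mod 49 exists.
32⁻¹ ≡ 23 (mod 49).
u ≡ 23×29 ≡ 30 (mod 49).

30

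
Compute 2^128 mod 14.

Compute successive squares:
2^1 ≡ 2 (mod 14)
2^2 ≡ 2^2 = 4 (mod 14)
2^4 ≡ 4^2 = 16 ≡ 2 (mod 14)
2^8 ≡ 2^2 = 4 (mod 14)
2^16 ≡ 4^2 = 16 ≡ 2 (mod 14)
2^32 ≡ 2^2 = 4 (mod 14)
2^64 ≡ 4^2 = 16 ≡ 2 (mod 14)
2^128 ≡ 2^2 = 4 (mod 14)
So 2^128 ≡ 4 (mod 14).

4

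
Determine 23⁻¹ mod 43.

15

43 = 1*23 + 20
23 = 1*20 + 3
20 = 6*3 + 2
3 = 1*2 + 1
2 = 2*1 + 0
gcd(23, 43) = 1, so the inverse exists.
Back-substitute for 1:
1 = 1*3 − 1*2
  = −1*20 + 7*3
  = 7*23 − 8*20
  = −8*43 + 15*23
So 23⁻¹ ≡ 15 (mod 43).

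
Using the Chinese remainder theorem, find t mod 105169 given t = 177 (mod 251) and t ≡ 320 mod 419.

251⁻¹ mod 419: 251*207 ≡ 1 (mod 419), so 251⁻¹ ≡ 207.
t = 177 + 251*((320 − 177)*207 mod 419) = 177 + 251*271 = 68198.

68198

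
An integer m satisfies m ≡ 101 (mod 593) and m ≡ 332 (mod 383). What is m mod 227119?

68889

593⁻¹ mod 383: 593×352 ≡ 1 (mod 383), so 593⁻¹ ≡ 352.
m = 101 + 593×((332 − 101)×352 mod 383) = 101 + 593×116 = 68889.
Check: 68889 mod 593 = 101, 68889 mod 383 = 332. ✓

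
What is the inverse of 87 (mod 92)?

Run the extended Euclidean algorithm:
92 = 1*87 + 5
87 = 17*5 + 2
5 = 2*2 + 1
2 = 2*1 + 0
gcd(87, 92) = 1, so the inverse exists.
Back-substitute for 1:
1 = 1*5 − 2*2
  = −2*87 + 35*5
  = 35*92 − 37*87
So 87⁻¹ ≡ −37 ≡ 55 (mod 92).

55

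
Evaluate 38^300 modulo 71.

38^1 ≡ 38 (mod 71)
38^2 ≡ 38^2 = 1444 ≡ 24 (mod 71)
38^4 ≡ 24^2 = 576 ≡ 8 (mod 71)
38^8 ≡ 8^2 = 64 (mod 71)
38^16 ≡ 64^2 = 4096 ≡ 49 (mod 71)
38^32 ≡ 49^2 = 2401 ≡ 58 (mod 71)
38^64 ≡ 58^2 = 3364 ≡ 27 (mod 71)
38^128 ≡ 27^2 = 729 ≡ 19 (mod 71)
38^256 ≡ 19^2 = 361 ≡ 6 (mod 71)
38^300 = 38^256 * 38^32 * 38^8 * 38^4 ≡ 6 * 58 * 64 * 8 (mod 71).
Accumulate the product:
6 * 58 = 348 ≡ 64
64 * 64 = 4096 ≡ 49
49 * 8 = 392 ≡ 37

37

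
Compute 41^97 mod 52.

41

By square-and-multiply:
97 in binary is 1100001, i.e. 97 = 64 + 32 + 1.
41^1 ≡ 41 (mod 52)
41^2 ≡ 41^2 = 1681 ≡ 17 (mod 52)
41^4 ≡ 17^2 = 289 ≡ 29 (mod 52)
41^8 ≡ 29^2 = 841 ≡ 9 (mod 52)
41^16 ≡ 9^2 = 81 ≡ 29 (mod 52)
41^32 ≡ 29^2 = 841 ≡ 9 (mod 52)
41^64 ≡ 9^2 = 81 ≡ 29 (mod 52)
41^97 = 41^64 * 41^32 * 41^1 ≡ 29 * 9 * 41 (mod 52).
Accumulate the product:
29 * 9 = 261 ≡ 1
1 * 41 = 41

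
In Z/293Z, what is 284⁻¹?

65

293 = 1×284 + 9
284 = 31×9 + 5
9 = 1×5 + 4
5 = 1×4 + 1
4 = 4×1 + 0
gcd(284, 293) = 1, so the inverse exists.
Back-substitute for 1:
1 = 1×5 − 1×4
  = −1×9 + 2×5
  = 2×284 − 63×9
  = −63×293 + 65×284
So 284⁻¹ ≡ 65 (mod 293).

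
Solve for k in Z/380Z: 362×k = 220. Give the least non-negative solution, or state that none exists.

30

gcd(362, 380) = 2, and 2 | 220, so solutions exist.
Divide through by 2: 181×k = 110 (mod 190).
181⁻¹ ≡ 21 (mod 190).
k ≡ 21×110 ≡ 30 (mod 190).
The smallest non-negative solution is k = 30.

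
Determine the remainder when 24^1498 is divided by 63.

Using repeated squaring:
1498 in binary is 10111011010, i.e. 1498 = 1024 + 256 + 128 + 64 + 16 + 8 + 2.
24^1 ≡ 24 (mod 63)
24^2 ≡ 24^2 = 576 ≡ 9 (mod 63)
24^4 ≡ 9^2 = 81 ≡ 18 (mod 63)
24^8 ≡ 18^2 = 324 ≡ 9 (mod 63)
24^16 ≡ 9^2 = 81 ≡ 18 (mod 63)
24^32 ≡ 18^2 = 324 ≡ 9 (mod 63)
24^64 ≡ 9^2 = 81 ≡ 18 (mod 63)
24^128 ≡ 18^2 = 324 ≡ 9 (mod 63)
24^256 ≡ 9^2 = 81 ≡ 18 (mod 63)
24^512 ≡ 18^2 = 324 ≡ 9 (mod 63)
24^1024 ≡ 9^2 = 81 ≡ 18 (mod 63)
24^1498 = 24^1024 * 24^256 * 24^128 * 24^64 * 24^16 * 24^8 * 24^2 ≡ 18 * 18 * 9 * 18 * 18 * 9 * 9 (mod 63).
Accumulate the product:
18 * 18 = 324 ≡ 9
9 * 9 = 81 ≡ 18
18 * 18 = 324 ≡ 9
9 * 18 = 162 ≡ 36
36 * 9 = 324 ≡ 9
9 * 9 = 81 ≡ 18

18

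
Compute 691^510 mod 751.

691^1 ≡ 691 (mod 751)
691^2 ≡ 691^2 = 477481 ≡ 596 (mod 751)
691^4 ≡ 596^2 = 355216 ≡ 744 (mod 751)
691^8 ≡ 744^2 = 553536 ≡ 49 (mod 751)
691^16 ≡ 49^2 = 2401 ≡ 148 (mod 751)
691^32 ≡ 148^2 = 21904 ≡ 125 (mod 751)
691^64 ≡ 125^2 = 15625 ≡ 605 (mod 751)
691^128 ≡ 605^2 = 366025 ≡ 288 (mod 751)
691^256 ≡ 288^2 = 82944 ≡ 334 (mod 751)
691^510 = 691^256 * 691^128 * 691^64 * 691^32 * 691^16 * 691^8 * 691^4 * 691^2 ≡ 334 * 288 * 605 * 125 * 148 * 49 * 744 * 596 (mod 751).
Accumulate the product:
334 * 288 = 96192 ≡ 64
64 * 605 = 38720 ≡ 419
419 * 125 = 52375 ≡ 556
556 * 148 = 82288 ≡ 429
429 * 49 = 21021 ≡ 744
744 * 744 = 553536 ≡ 49
49 * 596 = 29204 ≡ 666

666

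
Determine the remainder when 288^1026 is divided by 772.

Using repeated squaring:
288^1 ≡ 288 (mod 772)
288^2 ≡ 288^2 = 82944 ≡ 340 (mod 772)
288^4 ≡ 340^2 = 115600 ≡ 572 (mod 772)
288^8 ≡ 572^2 = 327184 ≡ 628 (mod 772)
288^16 ≡ 628^2 = 394384 ≡ 664 (mod 772)
288^32 ≡ 664^2 = 440896 ≡ 84 (mod 772)
288^64 ≡ 84^2 = 7056 ≡ 108 (mod 772)
288^128 ≡ 108^2 = 11664 ≡ 84 (mod 772)
288^256 ≡ 84^2 = 7056 ≡ 108 (mod 772)
288^512 ≡ 108^2 = 11664 ≡ 84 (mod 772)
288^1024 ≡ 84^2 = 7056 ≡ 108 (mod 772)
288^1026 = 288^1024 × 288^2 ≡ 108 × 340 (mod 772).
108 × 340 = 36720 ≡ 436 (mod 772).

436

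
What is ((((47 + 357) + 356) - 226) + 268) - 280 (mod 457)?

65

47 + 357 = 404
404 + 356 = 760 ≡ 303 (mod 457)
303 - 226 = 77
77 + 268 = 345
345 - 280 = 65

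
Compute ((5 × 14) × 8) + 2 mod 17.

1

5 × 14 = 70 ≡ 2 (mod 17)
2 × 8 = 16
16 + 2 = 18 ≡ 1 (mod 17)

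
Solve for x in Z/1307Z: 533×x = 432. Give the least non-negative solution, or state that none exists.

273

gcd(533, 1307) = 1, so a unique solution mod 1307 exists.
533⁻¹ ≡ 282 (mod 1307).
x ≡ 282×432 ≡ 273 (mod 1307).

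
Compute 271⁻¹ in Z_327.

Run the extended Euclidean algorithm:
327 = 1*271 + 56
271 = 4*56 + 47
56 = 1*47 + 9
47 = 5*9 + 2
9 = 4*2 + 1
2 = 2*1 + 0
gcd(271, 327) = 1, so the inverse exists.
Back-substitute for 1:
1 = 1*9 − 4*2
  = −4*47 + 21*9
  = 21*56 − 25*47
  = −25*271 + 121*56
  = 121*327 − 146*271
So 271⁻¹ ≡ −146 ≡ 181 (mod 327).

181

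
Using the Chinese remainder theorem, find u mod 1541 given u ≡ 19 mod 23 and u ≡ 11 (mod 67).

23⁻¹ mod 67: 23·35 ≡ 1 (mod 67), so 23⁻¹ ≡ 35.
u = 19 + 23·((11 − 19)·35 mod 67) = 19 + 23·55 = 1284.

1284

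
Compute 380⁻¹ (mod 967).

654

967 = 2·380 + 207
380 = 1·207 + 173
207 = 1·173 + 34
173 = 5·34 + 3
34 = 11·3 + 1
3 = 3·1 + 0
gcd(380, 967) = 1, so the inverse exists.
Bézout: 1 = 123·967 − 313·380.
So 380⁻¹ ≡ −313 ≡ 654 (mod 967).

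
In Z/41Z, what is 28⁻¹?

22

41 = 1·28 + 13
28 = 2·13 + 2
13 = 6·2 + 1
2 = 2·1 + 0
gcd(28, 41) = 1, so the inverse exists.
Back-substitute for 1:
1 = 1·13 − 6·2
  = −6·28 + 13·13
  = 13·41 − 19·28
So 28⁻¹ ≡ −19 ≡ 22 (mod 41).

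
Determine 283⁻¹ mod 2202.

817

2202 = 7*283 + 221
283 = 1*221 + 62
221 = 3*62 + 35
62 = 1*35 + 27
35 = 1*27 + 8
27 = 3*8 + 3
8 = 2*3 + 2
3 = 1*2 + 1
2 = 2*1 + 0
gcd(283, 2202) = 1, so the inverse exists.
Back-substitute for 1:
1 = 1*3 − 1*2
  = −1*8 + 3*3
  = 3*27 − 10*8
  = −10*35 + 13*27
  = 13*62 − 23*35
  = −23*221 + 82*62
  = 82*283 − 105*221
  = −105*2202 + 817*283
So 283⁻¹ ≡ 817 (mod 2202).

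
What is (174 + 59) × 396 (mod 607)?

174 + 59 = 233
233 × 396 = 92268 ≡ 4 (mod 607)

4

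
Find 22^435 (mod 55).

33

22^1 ≡ 22 (mod 55)
22^2 ≡ 22^2 = 484 ≡ 44 (mod 55)
22^4 ≡ 44^2 = 1936 ≡ 11 (mod 55)
22^8 ≡ 11^2 = 121 ≡ 11 (mod 55)
22^16 ≡ 11^2 = 121 ≡ 11 (mod 55)
22^32 ≡ 11^2 = 121 ≡ 11 (mod 55)
22^64 ≡ 11^2 = 121 ≡ 11 (mod 55)
22^128 ≡ 11^2 = 121 ≡ 11 (mod 55)
22^256 ≡ 11^2 = 121 ≡ 11 (mod 55)
22^435 = 22^256 * 22^128 * 22^32 * 22^16 * 22^2 * 22^1 ≡ 11 * 11 * 11 * 11 * 44 * 22 (mod 55).
Accumulate the product:
11 * 11 = 121 ≡ 11
11 * 11 = 121 ≡ 11
11 * 11 = 121 ≡ 11
11 * 44 = 484 ≡ 44
44 * 22 = 968 ≡ 33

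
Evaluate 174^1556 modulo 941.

134

Using repeated squaring:
1556 in binary is 11000010100, i.e. 1556 = 1024 + 512 + 16 + 4.
174^1 ≡ 174 (mod 941)
174^2 ≡ 174^2 = 30276 ≡ 164 (mod 941)
174^4 ≡ 164^2 = 26896 ≡ 548 (mod 941)
174^8 ≡ 548^2 = 300304 ≡ 125 (mod 941)
174^16 ≡ 125^2 = 15625 ≡ 569 (mod 941)
174^32 ≡ 569^2 = 323761 ≡ 57 (mod 941)
174^64 ≡ 57^2 = 3249 ≡ 426 (mod 941)
174^128 ≡ 426^2 = 181476 ≡ 804 (mod 941)
174^256 ≡ 804^2 = 646416 ≡ 890 (mod 941)
174^512 ≡ 890^2 = 792100 ≡ 719 (mod 941)
174^1024 ≡ 719^2 = 516961 ≡ 352 (mod 941)
174^1556 = 174^1024 * 174^512 * 174^16 * 174^4 ≡ 352 * 719 * 569 * 548 (mod 941).
Accumulate the product:
352 * 719 = 253088 ≡ 900
900 * 569 = 512100 ≡ 196
196 * 548 = 107408 ≡ 134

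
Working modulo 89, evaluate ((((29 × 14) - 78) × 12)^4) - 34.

29 × 14 = 406 ≡ 50 (mod 89)
50 - 78 = -28 ≡ 61 (mod 89)
61 × 12 = 732 ≡ 20 (mod 89)
(20)^4 ≡ 67 (mod 89)
67 - 34 = 33

33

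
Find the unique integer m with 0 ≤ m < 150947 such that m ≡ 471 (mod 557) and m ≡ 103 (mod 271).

557⁻¹ mod 271: 557*253 ≡ 1 (mod 271), so 557⁻¹ ≡ 253.
m = 471 + 557*((103 − 471)*253 mod 271) = 471 + 557*120 = 67311.

67311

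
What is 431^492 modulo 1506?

907

492 in binary is 111101100, i.e. 492 = 256 + 128 + 64 + 32 + 8 + 4.
431^1 ≡ 431 (mod 1506)
431^2 ≡ 431^2 = 185761 ≡ 523 (mod 1506)
431^4 ≡ 523^2 = 273529 ≡ 943 (mod 1506)
431^8 ≡ 943^2 = 889249 ≡ 709 (mod 1506)
431^16 ≡ 709^2 = 502681 ≡ 1183 (mod 1506)
431^32 ≡ 1183^2 = 1399489 ≡ 415 (mod 1506)
431^64 ≡ 415^2 = 172225 ≡ 541 (mod 1506)
431^128 ≡ 541^2 = 292681 ≡ 517 (mod 1506)
431^256 ≡ 517^2 = 267289 ≡ 727 (mod 1506)
431^492 = 431^256 * 431^128 * 431^64 * 431^32 * 431^8 * 431^4 ≡ 727 * 517 * 541 * 415 * 709 * 943 (mod 1506).
Accumulate the product:
727 * 517 = 375859 ≡ 865
865 * 541 = 467965 ≡ 1105
1105 * 415 = 458575 ≡ 751
751 * 709 = 532459 ≡ 841
841 * 943 = 793063 ≡ 907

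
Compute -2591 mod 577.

294

-2591 = -5×577 + 294, so -2591 ≡ 294 (mod 577).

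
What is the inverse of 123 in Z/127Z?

95

Apply the Euclidean algorithm and back-substitute:
127 = 1*123 + 4
123 = 30*4 + 3
4 = 1*3 + 1
3 = 3*1 + 0
gcd(123, 127) = 1, so the inverse exists.
Bézout: 1 = 31*127 − 32*123.
So 123⁻¹ ≡ −32 ≡ 95 (mod 127).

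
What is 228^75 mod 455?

Compute successive squares:
75 in binary is 1001011, i.e. 75 = 64 + 8 + 2 + 1.
228^1 ≡ 228 (mod 455)
228^2 ≡ 228^2 = 51984 ≡ 114 (mod 455)
228^4 ≡ 114^2 = 12996 ≡ 256 (mod 455)
228^8 ≡ 256^2 = 65536 ≡ 16 (mod 455)
228^16 ≡ 16^2 = 256 (mod 455)
228^32 ≡ 256^2 = 65536 ≡ 16 (mod 455)
228^64 ≡ 16^2 = 256 (mod 455)
228^75 = 228^64 * 228^8 * 228^2 * 228^1 ≡ 256 * 16 * 114 * 228 (mod 455).
Accumulate the product:
256 * 16 = 4096 ≡ 1
1 * 114 = 114
114 * 228 = 25992 ≡ 57

57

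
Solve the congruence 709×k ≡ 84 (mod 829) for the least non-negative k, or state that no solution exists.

gcd(709, 829) = 1, so a unique solution mod 829 exists.
709⁻¹ ≡ 753 (mod 829).
k ≡ 753×84 ≡ 248 (mod 829).

248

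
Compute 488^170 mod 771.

760

170 in binary is 10101010, i.e. 170 = 128 + 32 + 8 + 2.
488^1 ≡ 488 (mod 771)
488^2 ≡ 488^2 = 238144 ≡ 676 (mod 771)
488^4 ≡ 676^2 = 456976 ≡ 544 (mod 771)
488^8 ≡ 544^2 = 295936 ≡ 643 (mod 771)
488^16 ≡ 643^2 = 413449 ≡ 193 (mod 771)
488^32 ≡ 193^2 = 37249 ≡ 241 (mod 771)
488^64 ≡ 241^2 = 58081 ≡ 256 (mod 771)
488^128 ≡ 256^2 = 65536 ≡ 1 (mod 771)
488^170 = 488^128 * 488^32 * 488^8 * 488^2 ≡ 1 * 241 * 643 * 676 (mod 771).
Accumulate the product:
1 * 241 = 241
241 * 643 = 154963 ≡ 763
763 * 676 = 515788 ≡ 760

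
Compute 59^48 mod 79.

Compute successive squares:
48 in binary is 110000, i.e. 48 = 32 + 16.
59^1 ≡ 59 (mod 79)
59^2 ≡ 59^2 = 3481 ≡ 5 (mod 79)
59^4 ≡ 5^2 = 25 (mod 79)
59^8 ≡ 25^2 = 625 ≡ 72 (mod 79)
59^16 ≡ 72^2 = 5184 ≡ 49 (mod 79)
59^32 ≡ 49^2 = 2401 ≡ 31 (mod 79)
59^48 = 59^32 * 59^16 ≡ 31 * 49 (mod 79).
31 * 49 = 1519 ≡ 18 (mod 79).

18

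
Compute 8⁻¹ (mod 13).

5

Apply the Euclidean algorithm and back-substitute:
13 = 1×8 + 5
8 = 1×5 + 3
5 = 1×3 + 2
3 = 1×2 + 1
2 = 2×1 + 0
gcd(8, 13) = 1, so the inverse exists.
Back-substitute for 1:
1 = 1×3 − 1×2
  = −1×5 + 2×3
  = 2×8 − 3×5
  = −3×13 + 5×8
So 8⁻¹ ≡ 5 (mod 13).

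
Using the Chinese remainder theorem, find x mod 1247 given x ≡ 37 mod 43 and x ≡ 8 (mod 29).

37

43⁻¹ mod 29: 43*27 ≡ 1 (mod 29), so 43⁻¹ ≡ 27.
x = 37 + 43*((8 − 37)*27 mod 29) = 37 + 43*0 = 37.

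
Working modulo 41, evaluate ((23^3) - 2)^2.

(23)^3 ≡ 31 (mod 41)
31 - 2 = 29
(29)^2 ≡ 21 (mod 41)

21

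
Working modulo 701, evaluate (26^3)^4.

551

(26)^3 ≡ 51 (mod 701)
(51)^4 ≡ 551 (mod 701)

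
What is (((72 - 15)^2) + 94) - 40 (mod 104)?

79

72 - 15 = 57
(57)^2 ≡ 25 (mod 104)
25 + 94 = 119 ≡ 15 (mod 104)
15 - 40 = -25 ≡ 79 (mod 104)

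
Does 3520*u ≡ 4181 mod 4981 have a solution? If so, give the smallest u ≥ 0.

679

gcd(3520, 4981) = 1, so a unique solution mod 4981 exists.
3520⁻¹ ≡ 2857 (mod 4981).
u ≡ 2857*4181 ≡ 679 (mod 4981).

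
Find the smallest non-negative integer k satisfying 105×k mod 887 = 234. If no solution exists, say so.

gcd(105, 887) = 1, so a unique solution mod 887 exists.
105⁻¹ ≡ 566 (mod 887).
k ≡ 566×234 ≡ 281 (mod 887).

281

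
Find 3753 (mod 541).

3753 = 6*541 + 507, so 3753 ≡ 507 (mod 541).

507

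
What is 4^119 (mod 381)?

4^1 ≡ 4 (mod 381)
4^2 ≡ 4^2 = 16 (mod 381)
4^4 ≡ 16^2 = 256 (mod 381)
4^8 ≡ 256^2 = 65536 ≡ 4 (mod 381)
4^16 ≡ 4^2 = 16 (mod 381)
4^32 ≡ 16^2 = 256 (mod 381)
4^64 ≡ 256^2 = 65536 ≡ 4 (mod 381)
4^119 = 4^64 × 4^32 × 4^16 × 4^4 × 4^2 × 4^1 ≡ 4 × 256 × 16 × 256 × 16 × 4 (mod 381).
Accumulate the product:
4 × 256 = 1024 ≡ 262
262 × 16 = 4192 ≡ 1
1 × 256 = 256
256 × 16 = 4096 ≡ 286
286 × 4 = 1144 ≡ 1

1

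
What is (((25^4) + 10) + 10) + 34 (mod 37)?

(25)^4 ≡ 16 (mod 37)
16 + 10 = 26
26 + 10 = 36
36 + 34 = 70 ≡ 33 (mod 37)

33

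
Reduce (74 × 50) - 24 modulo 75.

74 × 50 = 3700 ≡ 25 (mod 75)
25 - 24 = 1

1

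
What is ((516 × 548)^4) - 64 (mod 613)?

561

516 × 548 = 282768 ≡ 175 (mod 613)
(175)^4 ≡ 12 (mod 613)
12 - 64 = -52 ≡ 561 (mod 613)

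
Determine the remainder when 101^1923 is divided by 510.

Compute successive squares:
101^1 ≡ 101 (mod 510)
101^2 ≡ 101^2 = 10201 ≡ 1 (mod 510)
101^4 ≡ 1^2 = 1 (mod 510)
101^8 ≡ 1^2 = 1 (mod 510)
101^16 ≡ 1^2 = 1 (mod 510)
101^32 ≡ 1^2 = 1 (mod 510)
101^64 ≡ 1^2 = 1 (mod 510)
101^128 ≡ 1^2 = 1 (mod 510)
101^256 ≡ 1^2 = 1 (mod 510)
101^512 ≡ 1^2 = 1 (mod 510)
101^1024 ≡ 1^2 = 1 (mod 510)
101^1923 = 101^1024 · 101^512 · 101^256 · 101^128 · 101^2 · 101^1 ≡ 1 · 1 · 1 · 1 · 1 · 101 (mod 510).
Accumulate the product:
1 · 1 = 1
1 · 1 = 1
1 · 1 = 1
1 · 1 = 1
1 · 101 = 101

101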